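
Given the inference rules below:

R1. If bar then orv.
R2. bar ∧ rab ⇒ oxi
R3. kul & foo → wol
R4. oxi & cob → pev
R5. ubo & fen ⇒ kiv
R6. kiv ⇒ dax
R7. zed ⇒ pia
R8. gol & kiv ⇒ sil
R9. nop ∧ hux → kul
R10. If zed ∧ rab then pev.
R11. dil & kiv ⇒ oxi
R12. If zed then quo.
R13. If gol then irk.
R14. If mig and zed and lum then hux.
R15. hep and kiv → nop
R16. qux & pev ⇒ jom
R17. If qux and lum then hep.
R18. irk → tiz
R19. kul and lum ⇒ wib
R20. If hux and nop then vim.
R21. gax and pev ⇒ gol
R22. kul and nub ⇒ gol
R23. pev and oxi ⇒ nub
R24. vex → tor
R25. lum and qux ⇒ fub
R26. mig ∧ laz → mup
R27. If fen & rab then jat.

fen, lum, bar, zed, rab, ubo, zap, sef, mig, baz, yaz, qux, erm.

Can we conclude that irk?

Yes

oxi  (by R2: bar, rab)
kiv  (by R5: ubo, fen)
pev  (by R10: zed, rab)
hux  (by R14: mig, zed, lum)
hep  (by R17: qux, lum)
nub  (by R23: pev, oxi)
nop  (by R15: hep, kiv)
kul  (by R9: nop, hux)
gol  (by R22: kul, nub)
irk  (by R13: gol)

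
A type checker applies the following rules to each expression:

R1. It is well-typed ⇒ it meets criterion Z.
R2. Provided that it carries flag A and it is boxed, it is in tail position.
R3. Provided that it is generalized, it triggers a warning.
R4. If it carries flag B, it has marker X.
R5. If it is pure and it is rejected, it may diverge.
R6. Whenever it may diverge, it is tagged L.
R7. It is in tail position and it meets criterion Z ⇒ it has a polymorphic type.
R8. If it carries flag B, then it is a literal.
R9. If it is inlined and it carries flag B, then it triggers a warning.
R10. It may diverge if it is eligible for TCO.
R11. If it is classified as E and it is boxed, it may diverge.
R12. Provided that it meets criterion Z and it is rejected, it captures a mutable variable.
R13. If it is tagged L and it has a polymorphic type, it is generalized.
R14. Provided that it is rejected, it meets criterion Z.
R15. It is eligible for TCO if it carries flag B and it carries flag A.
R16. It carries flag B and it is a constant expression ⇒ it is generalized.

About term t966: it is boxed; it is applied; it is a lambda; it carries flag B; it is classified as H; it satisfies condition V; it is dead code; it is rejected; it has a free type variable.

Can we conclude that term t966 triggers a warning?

No

Forward chaining from the given facts derives: has marker X, is a literal, meets criterion Z, captures a mutable variable.
Rules concluding "it triggers a warning": R3 needs "it is generalized"; R9 needs "it is inlined" — none of these are established.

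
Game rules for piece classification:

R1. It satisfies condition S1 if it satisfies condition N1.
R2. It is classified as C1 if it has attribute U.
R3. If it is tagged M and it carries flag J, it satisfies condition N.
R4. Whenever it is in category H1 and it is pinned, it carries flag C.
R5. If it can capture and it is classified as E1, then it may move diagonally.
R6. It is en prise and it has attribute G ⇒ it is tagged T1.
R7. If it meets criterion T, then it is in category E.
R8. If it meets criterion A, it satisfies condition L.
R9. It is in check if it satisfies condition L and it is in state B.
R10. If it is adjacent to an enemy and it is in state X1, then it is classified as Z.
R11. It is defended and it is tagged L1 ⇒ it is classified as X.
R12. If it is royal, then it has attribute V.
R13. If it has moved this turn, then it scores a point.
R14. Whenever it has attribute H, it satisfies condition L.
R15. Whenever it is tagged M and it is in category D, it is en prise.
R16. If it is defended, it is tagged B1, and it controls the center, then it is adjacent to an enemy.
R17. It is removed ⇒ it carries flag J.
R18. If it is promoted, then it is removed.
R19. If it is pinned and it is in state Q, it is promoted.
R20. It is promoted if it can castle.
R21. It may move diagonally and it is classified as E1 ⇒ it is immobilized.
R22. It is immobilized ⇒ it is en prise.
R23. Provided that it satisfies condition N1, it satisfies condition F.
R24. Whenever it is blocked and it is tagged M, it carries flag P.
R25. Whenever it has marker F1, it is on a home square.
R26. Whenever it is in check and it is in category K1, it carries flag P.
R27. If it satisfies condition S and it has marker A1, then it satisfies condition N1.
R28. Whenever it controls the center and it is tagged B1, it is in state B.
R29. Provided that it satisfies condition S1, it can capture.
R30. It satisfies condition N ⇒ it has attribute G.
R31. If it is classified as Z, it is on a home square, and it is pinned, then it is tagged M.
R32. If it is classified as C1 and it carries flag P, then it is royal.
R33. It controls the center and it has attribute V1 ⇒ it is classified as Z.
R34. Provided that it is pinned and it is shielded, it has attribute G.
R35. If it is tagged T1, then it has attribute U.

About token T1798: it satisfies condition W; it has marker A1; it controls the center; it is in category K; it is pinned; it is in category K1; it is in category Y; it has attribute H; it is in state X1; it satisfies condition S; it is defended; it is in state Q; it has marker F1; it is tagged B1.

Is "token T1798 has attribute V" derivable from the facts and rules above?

Forward chaining from the given facts derives: satisfies condition L, is adjacent to an enemy, is promoted, is on a home square, satisfies condition N1, is in state B, satisfies condition S1, is in check, is classified as Z, is removed, satisfies condition F, carries flag P, can capture, is tagged M, carries flag J, satisfies condition N, has attribute G.
The only rule concluding "it has attribute V" is R12, which needs "it is royal"; that is never established.

No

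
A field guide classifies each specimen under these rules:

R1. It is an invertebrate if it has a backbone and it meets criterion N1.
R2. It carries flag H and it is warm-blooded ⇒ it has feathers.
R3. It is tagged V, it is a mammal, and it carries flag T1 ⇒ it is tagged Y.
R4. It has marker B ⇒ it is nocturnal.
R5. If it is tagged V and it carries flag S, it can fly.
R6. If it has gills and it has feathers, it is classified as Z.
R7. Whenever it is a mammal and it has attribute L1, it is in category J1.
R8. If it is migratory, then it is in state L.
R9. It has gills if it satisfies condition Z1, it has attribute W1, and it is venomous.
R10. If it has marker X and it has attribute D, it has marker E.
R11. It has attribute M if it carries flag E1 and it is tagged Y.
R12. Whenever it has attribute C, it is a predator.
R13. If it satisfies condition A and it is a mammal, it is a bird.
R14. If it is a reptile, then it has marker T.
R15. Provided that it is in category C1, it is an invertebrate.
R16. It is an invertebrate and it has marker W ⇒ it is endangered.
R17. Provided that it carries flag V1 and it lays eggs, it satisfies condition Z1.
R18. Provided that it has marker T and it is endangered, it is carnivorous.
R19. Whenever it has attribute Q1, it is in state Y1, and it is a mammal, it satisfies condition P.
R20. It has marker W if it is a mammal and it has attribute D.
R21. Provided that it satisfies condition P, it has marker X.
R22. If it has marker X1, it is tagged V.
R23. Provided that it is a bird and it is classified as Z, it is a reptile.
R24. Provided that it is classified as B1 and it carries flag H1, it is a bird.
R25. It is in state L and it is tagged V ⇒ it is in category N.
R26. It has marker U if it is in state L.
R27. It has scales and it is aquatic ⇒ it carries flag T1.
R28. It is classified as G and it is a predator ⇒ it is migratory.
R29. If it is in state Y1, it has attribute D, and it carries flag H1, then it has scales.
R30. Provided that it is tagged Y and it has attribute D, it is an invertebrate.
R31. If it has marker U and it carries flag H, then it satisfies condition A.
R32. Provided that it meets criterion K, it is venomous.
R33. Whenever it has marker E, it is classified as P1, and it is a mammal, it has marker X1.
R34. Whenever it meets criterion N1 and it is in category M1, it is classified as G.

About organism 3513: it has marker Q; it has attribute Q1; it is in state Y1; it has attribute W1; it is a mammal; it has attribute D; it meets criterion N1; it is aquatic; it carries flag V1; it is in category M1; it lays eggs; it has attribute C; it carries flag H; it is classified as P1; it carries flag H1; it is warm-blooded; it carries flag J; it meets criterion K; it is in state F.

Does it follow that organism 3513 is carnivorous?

Yes

By R2 (it carries flag H, it is warm-blooded): it has feathers.
By R12 (it has attribute C): it is a predator.
By R17 (it carries flag V1, it lays eggs): it satisfies condition Z1.
By R19 (it has attribute Q1, it is in state Y1, it is a mammal): it satisfies condition P.
By R20 (it is a mammal, it has attribute D): it has marker W.
By R21 (it satisfies condition P): it has marker X.
By R29 (it is in state Y1, it has attribute D, it carries flag H1): it has scales.
By R32 (it meets criterion K): it is venomous.
By R34 (it meets criterion N1, it is in category M1): it is classified as G.
By R9 (it satisfies condition Z1, it has attribute W1, it is venomous): it has gills.
By R10 (it has marker X, it has attribute D): it has marker E.
By R27 (it has scales, it is aquatic): it carries flag T1.
By R28 (it is classified as G, it is a predator): it is migratory.
By R33 (it has marker E, it is classified as P1, it is a mammal): it has marker X1.
By R6 (it has gills, it has feathers): it is classified as Z.
By R8 (it is migratory): it is in state L.
By R22 (it has marker X1): it is tagged V.
By R26 (it is in state L): it has marker U.
By R31 (it has marker U, it carries flag H): it satisfies condition A.
By R3 (it is tagged V, it is a mammal, it carries flag T1): it is tagged Y.
By R13 (it satisfies condition A, it is a mammal): it is a bird.
By R23 (it is a bird, it is classified as Z): it is a reptile.
By R30 (it is tagged Y, it has attribute D): it is an invertebrate.
By R14 (it is a reptile): it has marker T.
By R16 (it is an invertebrate, it has marker W): it is endangered.
By R18 (it has marker T, it is endangered): it is carnivorous.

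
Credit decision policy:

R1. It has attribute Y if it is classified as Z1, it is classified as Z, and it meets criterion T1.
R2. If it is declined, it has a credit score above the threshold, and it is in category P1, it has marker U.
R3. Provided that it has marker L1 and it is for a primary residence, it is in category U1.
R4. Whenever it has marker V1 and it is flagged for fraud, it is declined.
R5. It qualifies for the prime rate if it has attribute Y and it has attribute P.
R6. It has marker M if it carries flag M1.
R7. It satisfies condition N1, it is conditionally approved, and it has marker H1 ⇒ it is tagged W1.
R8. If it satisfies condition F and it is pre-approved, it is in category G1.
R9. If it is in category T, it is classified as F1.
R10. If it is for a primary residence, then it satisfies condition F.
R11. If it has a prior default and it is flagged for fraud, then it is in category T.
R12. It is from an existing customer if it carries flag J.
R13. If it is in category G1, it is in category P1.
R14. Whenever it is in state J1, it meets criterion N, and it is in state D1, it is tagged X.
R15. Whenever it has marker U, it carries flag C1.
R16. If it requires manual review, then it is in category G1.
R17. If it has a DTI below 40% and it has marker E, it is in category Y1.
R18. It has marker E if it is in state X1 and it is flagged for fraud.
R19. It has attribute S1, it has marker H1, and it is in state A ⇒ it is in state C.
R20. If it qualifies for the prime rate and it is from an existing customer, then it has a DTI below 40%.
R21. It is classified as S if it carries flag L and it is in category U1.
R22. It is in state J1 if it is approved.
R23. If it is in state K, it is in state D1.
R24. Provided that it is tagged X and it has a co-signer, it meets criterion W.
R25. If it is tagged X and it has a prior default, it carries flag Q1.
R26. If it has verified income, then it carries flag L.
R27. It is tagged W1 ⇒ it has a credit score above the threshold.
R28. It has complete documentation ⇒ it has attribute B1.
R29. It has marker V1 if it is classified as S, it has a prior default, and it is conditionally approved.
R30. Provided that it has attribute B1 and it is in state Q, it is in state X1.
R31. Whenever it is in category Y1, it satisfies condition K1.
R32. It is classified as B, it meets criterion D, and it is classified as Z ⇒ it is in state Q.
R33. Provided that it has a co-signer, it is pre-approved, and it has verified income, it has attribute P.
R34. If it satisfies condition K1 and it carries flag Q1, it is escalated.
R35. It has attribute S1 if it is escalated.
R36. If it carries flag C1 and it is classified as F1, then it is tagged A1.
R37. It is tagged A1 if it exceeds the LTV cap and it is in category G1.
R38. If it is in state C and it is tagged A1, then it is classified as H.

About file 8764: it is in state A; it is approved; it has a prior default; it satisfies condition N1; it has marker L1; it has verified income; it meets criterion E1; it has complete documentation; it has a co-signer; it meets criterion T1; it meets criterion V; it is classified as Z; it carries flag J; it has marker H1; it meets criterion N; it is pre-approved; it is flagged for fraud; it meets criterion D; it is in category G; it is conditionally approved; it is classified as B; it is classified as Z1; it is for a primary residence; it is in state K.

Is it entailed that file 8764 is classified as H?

By R1 (it is classified as Z1, it is classified as Z, it meets criterion T1): it has attribute Y.
By R3 (it has marker L1, it is for a primary residence): it is in category U1.
By R7 (it satisfies condition N1, it is conditionally approved, it has marker H1): it is tagged W1.
By R10 (it is for a primary residence): it satisfies condition F.
By R11 (it has a prior default, it is flagged for fraud): it is in category T.
By R12 (it carries flag J): it is from an existing customer.
By R22 (it is approved): it is in state J1.
By R23 (it is in state K): it is in state D1.
By R26 (it has verified income): it carries flag L.
By R27 (it is tagged W1): it has a credit score above the threshold.
By R28 (it has complete documentation): it has attribute B1.
By R32 (it is classified as B, it meets criterion D, it is classified as Z): it is in state Q.
By R33 (it has a co-signer, it is pre-approved, it has verified income): it has attribute P.
By R5 (it has attribute Y, it has attribute P): it qualifies for the prime rate.
By R8 (it satisfies condition F, it is pre-approved): it is in category G1.
By R9 (it is in category T): it is classified as F1.
By R13 (it is in category G1): it is in category P1.
By R14 (it is in state J1, it meets criterion N, it is in state D1): it is tagged X.
By R20 (it qualifies for the prime rate, it is from an existing customer): it has a DTI below 40%.
By R21 (it carries flag L, it is in category U1): it is classified as S.
By R25 (it is tagged X, it has a prior default): it carries flag Q1.
By R29 (it is classified as S, it has a prior default, it is conditionally approved): it has marker V1.
By R30 (it has attribute B1, it is in state Q): it is in state X1.
By R4 (it has marker V1, it is flagged for fraud): it is declined.
By R18 (it is in state X1, it is flagged for fraud): it has marker E.
By R2 (it is declined, it has a credit score above the threshold, it is in category P1): it has marker U.
By R15 (it has marker U): it carries flag C1.
By R17 (it has a DTI below 40%, it has marker E): it is in category Y1.
By R31 (it is in category Y1): it satisfies condition K1.
By R34 (it satisfies condition K1, it carries flag Q1): it is escalated.
By R35 (it is escalated): it has attribute S1.
By R36 (it carries flag C1, it is classified as F1): it is tagged A1.
By R19 (it has attribute S1, it has marker H1, it is in state A): it is in state C.
By R38 (it is in state C, it is tagged A1): it is classified as H.

Yes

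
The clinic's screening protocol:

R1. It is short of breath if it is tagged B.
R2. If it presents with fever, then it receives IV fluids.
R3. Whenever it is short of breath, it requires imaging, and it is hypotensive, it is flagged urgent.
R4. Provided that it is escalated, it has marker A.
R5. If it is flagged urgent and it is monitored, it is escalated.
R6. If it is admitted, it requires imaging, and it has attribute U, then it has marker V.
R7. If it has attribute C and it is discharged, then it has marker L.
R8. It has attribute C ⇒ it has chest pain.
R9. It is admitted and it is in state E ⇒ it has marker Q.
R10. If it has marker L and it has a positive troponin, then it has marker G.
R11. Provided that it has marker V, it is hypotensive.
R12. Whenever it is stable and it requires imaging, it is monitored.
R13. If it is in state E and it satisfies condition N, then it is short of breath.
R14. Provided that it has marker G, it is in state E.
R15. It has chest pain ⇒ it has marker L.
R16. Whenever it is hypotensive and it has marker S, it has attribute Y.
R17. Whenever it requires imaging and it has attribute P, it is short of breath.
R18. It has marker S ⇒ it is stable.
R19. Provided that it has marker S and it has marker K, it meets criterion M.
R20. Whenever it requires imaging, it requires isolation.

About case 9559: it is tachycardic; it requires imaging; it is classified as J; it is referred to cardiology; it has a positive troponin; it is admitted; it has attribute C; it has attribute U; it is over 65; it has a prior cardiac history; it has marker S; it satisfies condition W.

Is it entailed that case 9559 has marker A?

No

Forward chaining from the given facts derives: has marker V, has chest pain, is hypotensive, has marker L, has attribute Y, is stable, requires isolation, has marker G, is monitored, is in state E, has marker Q.
The only rule concluding "it has marker A" is R4, which needs "it is escalated"; that is never established.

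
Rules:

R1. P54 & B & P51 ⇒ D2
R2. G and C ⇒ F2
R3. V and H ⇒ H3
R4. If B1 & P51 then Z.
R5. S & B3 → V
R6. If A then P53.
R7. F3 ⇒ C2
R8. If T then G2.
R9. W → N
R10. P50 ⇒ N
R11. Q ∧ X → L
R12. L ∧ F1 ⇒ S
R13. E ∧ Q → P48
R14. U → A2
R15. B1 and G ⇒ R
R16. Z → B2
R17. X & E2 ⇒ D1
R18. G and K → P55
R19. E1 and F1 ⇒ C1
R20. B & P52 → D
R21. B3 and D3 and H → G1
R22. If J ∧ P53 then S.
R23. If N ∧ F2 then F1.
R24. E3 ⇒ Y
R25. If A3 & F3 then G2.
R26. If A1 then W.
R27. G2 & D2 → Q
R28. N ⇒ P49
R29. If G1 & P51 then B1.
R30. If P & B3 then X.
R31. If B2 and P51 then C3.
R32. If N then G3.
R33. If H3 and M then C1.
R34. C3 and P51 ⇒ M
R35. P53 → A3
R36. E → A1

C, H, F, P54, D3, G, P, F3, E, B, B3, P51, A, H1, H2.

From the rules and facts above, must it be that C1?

D2  (by R1: P54, B, P51)
F2  (by R2: G, C)
P53  (by R6: A)
G1  (by R21: B3, D3, H)
B1  (by R29: G1, P51)
X  (by R30: P, B3)
A3  (by R35: P53)
A1  (by R36: E)
Z  (by R4: B1, P51)
B2  (by R16: Z)
G2  (by R25: A3, F3)
W  (by R26: A1)
Q  (by R27: G2, D2)
C3  (by R31: B2, P51)
M  (by R34: C3, P51)
N  (by R9: W)
L  (by R11: Q, X)
F1  (by R23: N, F2)
S  (by R12: L, F1)
V  (by R5: S, B3)
H3  (by R3: V, H)
C1  (by R33: H3, M)

Yes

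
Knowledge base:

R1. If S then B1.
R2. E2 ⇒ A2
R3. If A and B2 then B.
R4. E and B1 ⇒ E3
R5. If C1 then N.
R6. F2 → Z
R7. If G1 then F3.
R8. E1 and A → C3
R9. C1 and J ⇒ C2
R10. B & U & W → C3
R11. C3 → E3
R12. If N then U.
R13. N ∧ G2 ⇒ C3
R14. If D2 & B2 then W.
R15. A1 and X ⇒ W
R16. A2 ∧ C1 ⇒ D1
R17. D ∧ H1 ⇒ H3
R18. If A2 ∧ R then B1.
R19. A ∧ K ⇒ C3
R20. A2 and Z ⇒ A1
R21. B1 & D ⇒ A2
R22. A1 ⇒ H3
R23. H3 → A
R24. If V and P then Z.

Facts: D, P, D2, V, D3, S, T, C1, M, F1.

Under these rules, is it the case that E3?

No

Forward chaining from the given facts derives: B1, N, U, A2, Z, D1, A1, H3, A.
Rules concluding E3: R4 needs E; R11 needs C3 — none of these are established.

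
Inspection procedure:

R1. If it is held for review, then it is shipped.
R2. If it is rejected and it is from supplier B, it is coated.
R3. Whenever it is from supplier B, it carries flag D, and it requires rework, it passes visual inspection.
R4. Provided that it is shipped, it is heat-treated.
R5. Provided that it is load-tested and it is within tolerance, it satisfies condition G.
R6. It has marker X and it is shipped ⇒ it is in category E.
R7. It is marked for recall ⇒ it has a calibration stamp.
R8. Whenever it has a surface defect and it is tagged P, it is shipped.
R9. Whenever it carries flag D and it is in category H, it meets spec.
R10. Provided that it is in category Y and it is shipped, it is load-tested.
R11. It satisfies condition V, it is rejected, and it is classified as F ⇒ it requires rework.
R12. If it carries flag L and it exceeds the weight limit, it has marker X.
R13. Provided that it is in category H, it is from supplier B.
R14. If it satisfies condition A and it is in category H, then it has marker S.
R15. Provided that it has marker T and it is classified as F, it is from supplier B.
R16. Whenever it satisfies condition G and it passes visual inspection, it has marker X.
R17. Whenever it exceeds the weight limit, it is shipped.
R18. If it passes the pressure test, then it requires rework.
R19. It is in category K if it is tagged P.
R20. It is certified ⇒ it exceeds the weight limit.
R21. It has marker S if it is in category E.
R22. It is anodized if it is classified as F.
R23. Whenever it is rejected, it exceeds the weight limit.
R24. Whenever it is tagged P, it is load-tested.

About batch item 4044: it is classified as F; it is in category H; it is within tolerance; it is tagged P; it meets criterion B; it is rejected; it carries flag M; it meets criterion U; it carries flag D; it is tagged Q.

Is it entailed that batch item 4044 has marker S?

No

Forward chaining from the given facts derives: meets spec, is from supplier B, is in category K, is anodized, exceeds the weight limit, is load-tested, is coated, satisfies condition G, is shipped, is heat-treated.
Rules concluding "it has marker S": R14 needs "it satisfies condition A"; R21 needs "it is in category E" — none of these are established.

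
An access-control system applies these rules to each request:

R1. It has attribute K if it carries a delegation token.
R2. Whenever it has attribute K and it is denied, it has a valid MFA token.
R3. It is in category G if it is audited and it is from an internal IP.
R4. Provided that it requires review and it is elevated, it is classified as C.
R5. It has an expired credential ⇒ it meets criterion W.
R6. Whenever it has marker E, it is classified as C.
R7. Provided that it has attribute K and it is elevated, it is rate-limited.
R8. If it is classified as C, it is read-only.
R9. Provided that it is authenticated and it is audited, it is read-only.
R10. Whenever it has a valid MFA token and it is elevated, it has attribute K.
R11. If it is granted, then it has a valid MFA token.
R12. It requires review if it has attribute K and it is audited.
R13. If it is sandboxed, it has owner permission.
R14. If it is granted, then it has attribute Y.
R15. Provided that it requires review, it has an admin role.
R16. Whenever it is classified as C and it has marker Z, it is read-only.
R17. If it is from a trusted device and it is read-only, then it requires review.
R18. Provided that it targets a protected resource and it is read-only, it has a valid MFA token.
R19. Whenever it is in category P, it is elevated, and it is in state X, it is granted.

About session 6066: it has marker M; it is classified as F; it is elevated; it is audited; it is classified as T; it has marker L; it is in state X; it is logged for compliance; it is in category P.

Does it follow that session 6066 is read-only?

Yes

By R19 (it is in category P, it is elevated, it is in state X): it is granted.
By R11 (it is granted): it has a valid MFA token.
By R10 (it has a valid MFA token, it is elevated): it has attribute K.
By R12 (it has attribute K, it is audited): it requires review.
By R4 (it requires review, it is elevated): it is classified as C.
By R8 (it is classified as C): it is read-only.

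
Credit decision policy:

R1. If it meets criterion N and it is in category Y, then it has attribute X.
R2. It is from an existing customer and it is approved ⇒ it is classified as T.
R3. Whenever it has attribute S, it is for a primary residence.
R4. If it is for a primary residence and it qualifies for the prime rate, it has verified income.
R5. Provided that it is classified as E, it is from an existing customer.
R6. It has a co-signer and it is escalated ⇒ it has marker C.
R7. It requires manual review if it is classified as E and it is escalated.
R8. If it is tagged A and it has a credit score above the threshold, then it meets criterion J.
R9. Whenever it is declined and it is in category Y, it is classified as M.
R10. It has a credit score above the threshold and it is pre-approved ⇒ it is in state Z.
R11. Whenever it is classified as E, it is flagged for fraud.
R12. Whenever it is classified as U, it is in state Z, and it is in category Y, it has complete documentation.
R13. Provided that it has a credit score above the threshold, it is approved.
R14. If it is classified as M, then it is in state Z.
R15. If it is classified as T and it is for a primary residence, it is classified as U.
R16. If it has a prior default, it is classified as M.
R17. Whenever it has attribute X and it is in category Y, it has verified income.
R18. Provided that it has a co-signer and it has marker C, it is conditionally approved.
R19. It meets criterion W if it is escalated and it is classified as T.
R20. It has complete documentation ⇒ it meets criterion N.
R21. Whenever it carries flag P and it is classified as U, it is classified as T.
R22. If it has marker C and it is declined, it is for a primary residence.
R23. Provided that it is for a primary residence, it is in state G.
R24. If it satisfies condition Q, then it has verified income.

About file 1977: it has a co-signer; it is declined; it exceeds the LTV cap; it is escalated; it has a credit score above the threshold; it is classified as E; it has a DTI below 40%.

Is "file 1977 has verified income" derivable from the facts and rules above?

No

Forward chaining from the given facts derives: is from an existing customer, has marker C, requires manual review, is flagged for fraud, is approved, is conditionally approved, is for a primary residence, is in state G, is classified as T, is classified as U, meets criterion W.
Rules concluding "it has verified income": R4 needs "it qualifies for the prime rate"; R17 needs "it has attribute X"; R24 needs "it satisfies condition Q" — none of these are established.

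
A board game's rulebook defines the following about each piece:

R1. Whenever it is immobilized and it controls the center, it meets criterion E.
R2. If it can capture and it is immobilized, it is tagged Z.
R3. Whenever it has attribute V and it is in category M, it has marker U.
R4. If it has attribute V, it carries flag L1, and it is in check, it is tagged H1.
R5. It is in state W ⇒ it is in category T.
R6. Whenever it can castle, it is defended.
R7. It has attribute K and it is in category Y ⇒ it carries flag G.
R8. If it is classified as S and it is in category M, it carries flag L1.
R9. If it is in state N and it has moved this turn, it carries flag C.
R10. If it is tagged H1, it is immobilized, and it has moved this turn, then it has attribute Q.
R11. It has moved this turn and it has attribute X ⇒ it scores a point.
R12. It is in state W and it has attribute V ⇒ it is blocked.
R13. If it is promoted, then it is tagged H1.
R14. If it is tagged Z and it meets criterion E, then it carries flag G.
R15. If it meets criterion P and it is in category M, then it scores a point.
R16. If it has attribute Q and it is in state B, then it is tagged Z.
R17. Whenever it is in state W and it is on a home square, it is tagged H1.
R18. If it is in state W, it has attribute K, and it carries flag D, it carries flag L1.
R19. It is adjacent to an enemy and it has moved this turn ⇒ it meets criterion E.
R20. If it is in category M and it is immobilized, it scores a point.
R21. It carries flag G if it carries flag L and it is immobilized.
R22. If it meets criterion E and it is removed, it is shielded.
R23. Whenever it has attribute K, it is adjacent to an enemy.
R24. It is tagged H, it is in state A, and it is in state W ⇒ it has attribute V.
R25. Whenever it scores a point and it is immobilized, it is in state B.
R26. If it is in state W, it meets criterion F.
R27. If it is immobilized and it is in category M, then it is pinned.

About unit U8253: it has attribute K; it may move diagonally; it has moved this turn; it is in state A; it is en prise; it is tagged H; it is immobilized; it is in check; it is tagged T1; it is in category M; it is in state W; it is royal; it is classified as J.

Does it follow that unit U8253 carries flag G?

Forward chaining from the given facts derives: is in category T, scores a point, is adjacent to an enemy, has attribute V, is in state B, meets criterion F, is pinned, has marker U, is blocked, meets criterion E.
Rules concluding "it carries flag G": R7 needs "it is in category Y"; R14 needs "it is tagged Z"; R21 needs "it carries flag L" — none of these are established.

No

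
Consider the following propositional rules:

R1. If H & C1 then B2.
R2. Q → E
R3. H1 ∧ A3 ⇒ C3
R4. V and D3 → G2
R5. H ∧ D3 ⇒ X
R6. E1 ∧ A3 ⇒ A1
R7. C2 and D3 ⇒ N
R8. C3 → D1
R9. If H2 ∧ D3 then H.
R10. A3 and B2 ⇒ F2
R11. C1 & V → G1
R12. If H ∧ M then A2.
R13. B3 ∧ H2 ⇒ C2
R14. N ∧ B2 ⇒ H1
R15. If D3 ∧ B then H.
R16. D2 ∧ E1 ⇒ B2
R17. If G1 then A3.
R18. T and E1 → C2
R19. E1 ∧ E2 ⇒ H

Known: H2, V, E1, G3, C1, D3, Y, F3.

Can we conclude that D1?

No

Forward chaining from the given facts derives: G2, H, G1, A3, B2, X, A1, F2.
The only rule concluding D1 is R8, which needs C3; that is never established.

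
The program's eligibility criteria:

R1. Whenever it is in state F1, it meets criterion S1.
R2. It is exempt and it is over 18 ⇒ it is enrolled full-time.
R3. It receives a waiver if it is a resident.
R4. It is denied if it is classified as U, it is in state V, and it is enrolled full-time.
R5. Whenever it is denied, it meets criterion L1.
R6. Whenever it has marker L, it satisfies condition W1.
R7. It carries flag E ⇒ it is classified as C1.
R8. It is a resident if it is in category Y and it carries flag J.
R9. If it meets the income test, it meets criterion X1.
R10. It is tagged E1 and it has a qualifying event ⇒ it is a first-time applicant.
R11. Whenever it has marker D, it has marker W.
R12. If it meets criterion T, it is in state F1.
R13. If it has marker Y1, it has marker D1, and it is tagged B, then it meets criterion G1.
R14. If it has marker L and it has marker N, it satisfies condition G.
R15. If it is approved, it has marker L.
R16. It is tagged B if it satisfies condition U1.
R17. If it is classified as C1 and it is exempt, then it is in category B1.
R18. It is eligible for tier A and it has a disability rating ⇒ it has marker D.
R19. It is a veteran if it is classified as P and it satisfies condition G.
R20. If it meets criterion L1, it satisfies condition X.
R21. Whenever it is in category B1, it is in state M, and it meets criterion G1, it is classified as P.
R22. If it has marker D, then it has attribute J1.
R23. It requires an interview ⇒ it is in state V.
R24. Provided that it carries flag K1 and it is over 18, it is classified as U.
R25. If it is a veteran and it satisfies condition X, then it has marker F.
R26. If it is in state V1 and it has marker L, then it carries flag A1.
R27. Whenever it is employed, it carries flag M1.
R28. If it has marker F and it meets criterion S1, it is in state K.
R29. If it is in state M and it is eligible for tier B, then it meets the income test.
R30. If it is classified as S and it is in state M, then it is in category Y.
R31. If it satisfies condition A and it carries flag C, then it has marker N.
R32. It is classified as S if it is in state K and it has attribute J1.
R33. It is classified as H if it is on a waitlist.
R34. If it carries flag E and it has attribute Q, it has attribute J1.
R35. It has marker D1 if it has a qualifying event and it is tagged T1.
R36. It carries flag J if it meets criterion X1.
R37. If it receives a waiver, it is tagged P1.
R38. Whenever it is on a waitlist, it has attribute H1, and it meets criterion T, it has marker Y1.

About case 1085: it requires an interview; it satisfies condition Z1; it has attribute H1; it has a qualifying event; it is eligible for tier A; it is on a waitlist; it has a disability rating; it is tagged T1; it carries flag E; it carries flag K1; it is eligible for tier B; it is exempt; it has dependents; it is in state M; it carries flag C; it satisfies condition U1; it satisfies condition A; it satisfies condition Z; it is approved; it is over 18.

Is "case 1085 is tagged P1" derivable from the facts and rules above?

No

Forward chaining from the given facts derives: is enrolled full-time, is classified as C1, has marker L, is tagged B, is in category B1, has marker D, has attribute J1, is in state V, is classified as U, meets the income test, has marker N, is classified as H, has marker D1, is denied, meets criterion L1, satisfies condition W1, meets criterion X1, has marker W, satisfies condition G, satisfies condition X, carries flag J.
The only rule concluding "it is tagged P1" is R37, which needs "it receives a waiver"; that is never established.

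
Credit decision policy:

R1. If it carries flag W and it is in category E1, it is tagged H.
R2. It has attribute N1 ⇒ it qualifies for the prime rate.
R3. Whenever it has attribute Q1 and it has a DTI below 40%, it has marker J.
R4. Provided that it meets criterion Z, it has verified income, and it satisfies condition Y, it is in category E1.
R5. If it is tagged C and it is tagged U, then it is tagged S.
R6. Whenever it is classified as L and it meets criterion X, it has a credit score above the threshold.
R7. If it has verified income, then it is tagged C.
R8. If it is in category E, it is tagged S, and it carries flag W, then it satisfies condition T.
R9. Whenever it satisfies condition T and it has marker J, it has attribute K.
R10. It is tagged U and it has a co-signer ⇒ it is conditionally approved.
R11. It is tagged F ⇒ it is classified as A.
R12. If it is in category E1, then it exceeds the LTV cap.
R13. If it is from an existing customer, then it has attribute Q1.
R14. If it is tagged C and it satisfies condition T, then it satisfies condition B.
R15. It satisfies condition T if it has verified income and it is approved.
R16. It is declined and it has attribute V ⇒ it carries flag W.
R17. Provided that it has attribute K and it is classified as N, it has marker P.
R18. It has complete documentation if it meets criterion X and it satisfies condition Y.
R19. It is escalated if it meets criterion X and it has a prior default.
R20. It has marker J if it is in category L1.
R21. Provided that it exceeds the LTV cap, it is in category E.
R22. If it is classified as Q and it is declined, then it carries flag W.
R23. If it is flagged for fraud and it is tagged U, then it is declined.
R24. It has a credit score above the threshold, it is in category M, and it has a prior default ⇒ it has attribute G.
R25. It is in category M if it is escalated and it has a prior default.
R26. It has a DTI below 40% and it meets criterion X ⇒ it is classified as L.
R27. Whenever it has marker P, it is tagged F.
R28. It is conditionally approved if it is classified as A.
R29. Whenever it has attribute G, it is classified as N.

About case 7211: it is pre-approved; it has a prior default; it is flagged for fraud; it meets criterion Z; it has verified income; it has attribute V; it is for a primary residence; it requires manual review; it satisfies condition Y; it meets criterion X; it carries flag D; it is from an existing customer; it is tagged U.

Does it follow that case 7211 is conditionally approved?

Forward chaining from the given facts derives: is in category E1, is tagged C, exceeds the LTV cap, has attribute Q1, has complete documentation, is escalated, is in category E, is declined, is in category M, is tagged S, carries flag W, is tagged H, satisfies condition T, satisfies condition B.
Rules concluding "it is conditionally approved": R10 needs "it has a co-signer"; R28 needs "it is classified as A" — none of these are established.

No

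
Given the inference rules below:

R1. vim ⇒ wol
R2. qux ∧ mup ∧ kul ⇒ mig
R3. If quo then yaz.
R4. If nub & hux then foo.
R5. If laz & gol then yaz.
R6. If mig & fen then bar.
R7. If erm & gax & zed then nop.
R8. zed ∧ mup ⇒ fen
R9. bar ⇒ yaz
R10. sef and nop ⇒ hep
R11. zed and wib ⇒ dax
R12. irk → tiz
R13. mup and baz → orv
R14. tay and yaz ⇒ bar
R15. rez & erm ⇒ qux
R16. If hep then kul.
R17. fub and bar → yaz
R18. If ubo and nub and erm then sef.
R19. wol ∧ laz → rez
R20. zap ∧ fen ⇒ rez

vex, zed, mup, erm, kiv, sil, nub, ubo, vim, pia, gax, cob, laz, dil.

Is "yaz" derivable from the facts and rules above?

Yes

wol  (by R1: vim)
nop  (by R7: erm, gax, zed)
fen  (by R8: zed, mup)
sef  (by R18: ubo, nub, erm)
rez  (by R19: wol, laz)
hep  (by R10: sef, nop)
qux  (by R15: rez, erm)
kul  (by R16: hep)
mig  (by R2: qux, mup, kul)
bar  (by R6: mig, fen)
yaz  (by R9: bar)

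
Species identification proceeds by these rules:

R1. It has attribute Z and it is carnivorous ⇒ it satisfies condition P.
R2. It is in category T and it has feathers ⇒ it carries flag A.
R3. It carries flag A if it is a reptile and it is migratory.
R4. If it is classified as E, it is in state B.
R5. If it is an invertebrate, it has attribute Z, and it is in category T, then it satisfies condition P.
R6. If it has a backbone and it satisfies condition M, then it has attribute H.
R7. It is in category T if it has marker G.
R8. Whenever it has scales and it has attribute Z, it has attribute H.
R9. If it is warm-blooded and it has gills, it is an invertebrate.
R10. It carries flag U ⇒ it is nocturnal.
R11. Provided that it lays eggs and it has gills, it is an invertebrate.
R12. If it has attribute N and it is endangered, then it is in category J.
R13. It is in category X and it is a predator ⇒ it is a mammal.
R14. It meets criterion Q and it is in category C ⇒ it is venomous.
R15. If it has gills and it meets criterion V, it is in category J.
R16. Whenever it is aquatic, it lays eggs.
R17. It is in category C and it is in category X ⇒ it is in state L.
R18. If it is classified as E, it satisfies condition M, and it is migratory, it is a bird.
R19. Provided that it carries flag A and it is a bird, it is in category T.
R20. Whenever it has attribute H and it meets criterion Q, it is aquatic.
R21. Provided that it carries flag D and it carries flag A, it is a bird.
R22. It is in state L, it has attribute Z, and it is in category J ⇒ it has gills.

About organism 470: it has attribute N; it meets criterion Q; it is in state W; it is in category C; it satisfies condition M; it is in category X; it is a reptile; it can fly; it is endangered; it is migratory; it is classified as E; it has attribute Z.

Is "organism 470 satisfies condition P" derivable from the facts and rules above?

Forward chaining from the given facts derives: carries flag A, is in state B, is in category J, is venomous, is in state L, is a bird, is in category T, has gills.
Rules concluding "it satisfies condition P": R1 needs "it is carnivorous"; R5 needs "it is an invertebrate" — none of these are established.

No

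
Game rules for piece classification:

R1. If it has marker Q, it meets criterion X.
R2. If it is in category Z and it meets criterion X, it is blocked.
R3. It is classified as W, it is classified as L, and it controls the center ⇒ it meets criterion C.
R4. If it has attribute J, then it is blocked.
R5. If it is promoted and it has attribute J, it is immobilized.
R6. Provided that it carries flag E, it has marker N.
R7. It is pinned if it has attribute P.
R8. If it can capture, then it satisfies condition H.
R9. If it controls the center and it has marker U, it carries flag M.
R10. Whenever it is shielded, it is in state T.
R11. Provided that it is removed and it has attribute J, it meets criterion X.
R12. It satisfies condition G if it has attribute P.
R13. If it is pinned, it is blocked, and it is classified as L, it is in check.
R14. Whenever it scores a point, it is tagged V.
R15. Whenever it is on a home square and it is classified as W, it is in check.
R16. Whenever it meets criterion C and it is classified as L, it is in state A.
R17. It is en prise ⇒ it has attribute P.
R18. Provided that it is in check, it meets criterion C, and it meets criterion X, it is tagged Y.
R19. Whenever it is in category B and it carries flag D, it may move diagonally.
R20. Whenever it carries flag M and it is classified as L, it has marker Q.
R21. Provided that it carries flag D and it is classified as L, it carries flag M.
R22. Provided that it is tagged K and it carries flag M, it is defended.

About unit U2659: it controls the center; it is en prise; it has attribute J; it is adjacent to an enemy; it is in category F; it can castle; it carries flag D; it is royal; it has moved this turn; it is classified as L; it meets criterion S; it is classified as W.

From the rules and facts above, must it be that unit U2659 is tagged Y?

Yes

By R3 (it is classified as W, it is classified as L, it controls the center): it meets criterion C.
By R4 (it has attribute J): it is blocked.
By R17 (it is en prise): it has attribute P.
By R21 (it carries flag D, it is classified as L): it carries flag M.
By R7 (it has attribute P): it is pinned.
By R13 (it is pinned, it is blocked, it is classified as L): it is in check.
By R20 (it carries flag M, it is classified as L): it has marker Q.
By R1 (it has marker Q): it meets criterion X.
By R18 (it is in check, it meets criterion C, it meets criterion X): it is tagged Y.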